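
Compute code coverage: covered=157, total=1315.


Coverage = covered / total * 100
Coverage = 157 / 1315 * 100
Coverage = 11.94%

11.94%


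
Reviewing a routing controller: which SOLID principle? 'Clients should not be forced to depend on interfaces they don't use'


This describes the Interface Segregation Principle (ISP)

Interface Segregation Principle (ISP)


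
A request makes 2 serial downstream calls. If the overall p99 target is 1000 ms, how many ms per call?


Formula: per_stage = total_budget / stages
per_stage = 1000 / 2
per_stage = 500.0 ms

500.0 ms


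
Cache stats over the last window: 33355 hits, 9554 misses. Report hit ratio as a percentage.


Formula: hit rate = hits / (hits + misses) * 100
hit rate = 33355 / (33355 + 9554) * 100
hit rate = 33355 / 42909 * 100
hit rate = 77.73%

77.73%


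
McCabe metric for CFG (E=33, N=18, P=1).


Formula: V(G) = E - N + 2P
V(G) = 33 - 18 + 2*1
V(G) = 15 + 2
V(G) = 17

17


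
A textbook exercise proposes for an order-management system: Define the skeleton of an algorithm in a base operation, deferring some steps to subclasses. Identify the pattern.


This matches the Template Method pattern

Template Method


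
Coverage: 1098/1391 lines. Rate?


Coverage = covered / total * 100
Coverage = 1098 / 1391 * 100
Coverage = 78.94%

78.94%


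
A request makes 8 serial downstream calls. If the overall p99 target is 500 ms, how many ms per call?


Formula: per_stage = total_budget / stages
per_stage = 500 / 8
per_stage = 62.5 ms

62.5 ms


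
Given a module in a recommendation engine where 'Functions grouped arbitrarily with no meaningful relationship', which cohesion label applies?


Reasoning: Worst: random grouping
Type: Coincidental cohesion

Coincidental cohesion


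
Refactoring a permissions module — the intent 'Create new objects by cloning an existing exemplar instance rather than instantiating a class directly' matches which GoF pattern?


This matches the Prototype pattern

Prototype


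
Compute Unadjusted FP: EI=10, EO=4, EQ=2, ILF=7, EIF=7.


UFP = EI*4 + EO*5 + EQ*4 + ILF*10 + EIF*7
UFP = 10*4 + 4*5 + 2*4 + 7*10 + 7*7
UFP = 40 + 20 + 8 + 70 + 49
UFP = 187

187


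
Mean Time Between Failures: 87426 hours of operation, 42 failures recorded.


Formula: MTBF = Total operating time / Number of failures
MTBF = 87426 / 42
MTBF = 2081.57 hours

2081.57 hours


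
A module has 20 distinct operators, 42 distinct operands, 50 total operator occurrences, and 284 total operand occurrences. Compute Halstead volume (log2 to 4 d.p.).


Formula: V = N * log2(η), where N = N1 + N2 and η = η1 + η2
η = 20 + 42 = 62
N = 50 + 284 = 334
log2(62) ≈ 5.9542
V = 334 * 5.9542 = 1988.70

1988.70


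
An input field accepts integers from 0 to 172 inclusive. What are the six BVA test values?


Range: [0, 172]
Boundaries: just below min, min, min+1, max-1, max, just above max
Values: [-1, 0, 1, 171, 172, 173]

[-1, 0, 1, 171, 172, 173]


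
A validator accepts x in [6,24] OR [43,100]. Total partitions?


Valid ranges: [6,24] and [43,100]
Class 1: x < 6 — invalid
Class 2: 6 ≤ x ≤ 24 — valid
Class 3: 24 < x < 43 — invalid (gap between ranges)
Class 4: 43 ≤ x ≤ 100 — valid
Class 5: x > 100 — invalid
Total equivalence classes: 5

5 equivalence classes


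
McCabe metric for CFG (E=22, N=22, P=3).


Formula: V(G) = E - N + 2P
V(G) = 22 - 22 + 2*3
V(G) = 0 + 6
V(G) = 6

6


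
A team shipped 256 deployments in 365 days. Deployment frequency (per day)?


Formula: deployments per day = releases / days
= 256 / 365
= 0.701 deploys/day
(equivalently, 4.91 deploys/week)

0.701 deploys/day


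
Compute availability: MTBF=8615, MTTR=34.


Availability = MTBF / (MTBF + MTTR)
Availability = 8615 / (8615 + 34)
Availability = 8615 / 8649
Availability = 99.6069%

99.6069%


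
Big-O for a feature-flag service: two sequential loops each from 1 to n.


Reasoning: sequential dominates: O(n) + O(n) = O(n)
Complexity: O(n)

O(n)


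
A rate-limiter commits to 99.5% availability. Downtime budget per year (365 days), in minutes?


Formula: allowed downtime = period * (100 - SLA) / 100
Period (year (365 days)) = 525600 minutes
Unavailability fraction = (100 - 99.5) / 100
Allowed downtime = 525600 * (100 - 99.5) / 100
Allowed downtime = 2628.0 minutes

2628.0 minutes


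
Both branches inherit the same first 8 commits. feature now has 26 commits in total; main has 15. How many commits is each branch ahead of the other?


Common ancestor: commit #8
feature commits after divergence: 26 - 8 = 18
main commits after divergence: 15 - 8 = 7
feature is 18 commits ahead of main
main is 7 commits ahead of feature

feature ahead: 18, main ahead: 7


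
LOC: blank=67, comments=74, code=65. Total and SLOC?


Total LOC = blank + comment + code
Total LOC = 67 + 74 + 65 = 206
SLOC (source only) = code = 65

Total LOC: 206, SLOC: 65


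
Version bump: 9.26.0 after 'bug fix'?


Current: 9.26.0
Change category: 'bug fix' → patch bump
SemVer rule: patch bump → increment PATCH (MAJOR and MINOR unchanged)
New: 9.26.1

9.26.1


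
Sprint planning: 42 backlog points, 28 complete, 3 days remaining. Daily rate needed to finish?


Formula: Required rate = Remaining points / Days left
Remaining = 42 - 28 = 14 points
Required rate = 14 / 3 = 4.67 points/day

4.67 points/day


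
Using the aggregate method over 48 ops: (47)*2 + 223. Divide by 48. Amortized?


Formula: Amortized cost = Total cost / Operations
Total cost = (47 * 2) + (1 * 223)
Total cost = 94 + 223 = 317
Amortized = 317 / 48 = 6.6042

6.6042


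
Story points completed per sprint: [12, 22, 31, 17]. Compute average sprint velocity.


Formula: Avg velocity = Total points / Number of sprints
Points: [12, 22, 31, 17]
Sum = 12 + 22 + 31 + 17 = 82
Avg velocity = 82 / 4 = 20.5 points/sprint

20.5 points/sprint


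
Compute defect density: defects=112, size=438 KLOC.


Defect density = defects / KLOC
Defect density = 112 / 438
Defect density = 0.256 defects/KLOC

0.256 defects/KLOC


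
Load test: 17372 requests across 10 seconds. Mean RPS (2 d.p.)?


Formula: throughput = requests / seconds
throughput = 17372 / 10
throughput = 1737.2 requests/second

1737.2 requests/second


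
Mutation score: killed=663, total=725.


Mutation score = killed / total * 100
Mutation score = 663 / 725 * 100
Mutation score = 91.45%

91.45%


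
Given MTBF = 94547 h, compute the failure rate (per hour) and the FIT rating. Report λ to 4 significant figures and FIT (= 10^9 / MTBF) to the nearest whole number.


Formula: λ = 1 / MTBF; FIT = λ × 1e9 = 1e9 / MTBF
λ = 1 / 94547 ≈ 1.058e-05 failures/hour
FIT = 1e9 / 94547 ≈ 10577 failures per 1e9 hours (nearest whole number)

λ = 1.058e-05 /h, FIT = 10577


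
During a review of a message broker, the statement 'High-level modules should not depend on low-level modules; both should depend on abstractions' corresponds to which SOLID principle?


This describes the Dependency Inversion Principle (DIP)

Dependency Inversion Principle (DIP)


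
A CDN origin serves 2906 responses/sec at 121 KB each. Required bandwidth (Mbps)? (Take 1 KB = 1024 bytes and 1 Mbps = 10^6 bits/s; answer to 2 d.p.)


Formula: Mbps = payload_bytes * RPS * 8 / 1e6
Payload per request = 121 KB = 121 * 1024 = 123904 bytes
Total bytes/sec = 123904 * 2906 = 360065024
Total bits/sec = 360065024 * 8 = 2880520192
Mbps = 2880520192 / 1e6 = 2880.52

2880.52 Mbps


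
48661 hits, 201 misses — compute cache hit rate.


Formula: hit rate = hits / (hits + misses) * 100
hit rate = 48661 / (48661 + 201) * 100
hit rate = 48661 / 48862 * 100
hit rate = 99.59%

99.59%


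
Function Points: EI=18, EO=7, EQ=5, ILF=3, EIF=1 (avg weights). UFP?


UFP = EI*4 + EO*5 + EQ*4 + ILF*10 + EIF*7
UFP = 18*4 + 7*5 + 5*4 + 3*10 + 1*7
UFP = 72 + 35 + 20 + 30 + 7
UFP = 164

164


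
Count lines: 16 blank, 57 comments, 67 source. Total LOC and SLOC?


Total LOC = blank + comment + code
Total LOC = 16 + 57 + 67 = 140
SLOC (source only) = code = 67

Total LOC: 140, SLOC: 67


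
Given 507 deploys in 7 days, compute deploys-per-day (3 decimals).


Formula: deployments per day = releases / days
= 507 / 7
= 72.429 deploys/day
(equivalently, 507.0 deploys/week)

72.429 deploys/day


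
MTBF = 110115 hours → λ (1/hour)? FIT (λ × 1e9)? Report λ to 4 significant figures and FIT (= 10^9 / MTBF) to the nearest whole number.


Formula: λ = 1 / MTBF; FIT = λ × 1e9 = 1e9 / MTBF
λ = 1 / 110115 ≈ 9.081e-06 failures/hour
FIT = 1e9 / 110115 ≈ 9081 failures per 1e9 hours (nearest whole number)

λ = 9.081e-06 /h, FIT = 9081


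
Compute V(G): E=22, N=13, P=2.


Formula: V(G) = E - N + 2P
V(G) = 22 - 13 + 2*2
V(G) = 9 + 4
V(G) = 13

13


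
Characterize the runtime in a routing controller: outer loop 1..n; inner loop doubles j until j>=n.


Reasoning: linear outer times logarithmic inner
Complexity: O(n log n)

O(n log n)


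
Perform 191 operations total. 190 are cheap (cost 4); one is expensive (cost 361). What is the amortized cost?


Formula: Amortized cost = Total cost / Operations
Total cost = (190 * 4) + (1 * 361)
Total cost = 760 + 361 = 1121
Amortized = 1121 / 191 = 5.8691

5.8691


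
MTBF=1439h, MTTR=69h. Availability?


Availability = MTBF / (MTBF + MTTR)
Availability = 1439 / (1439 + 69)
Availability = 1439 / 1508
Availability = 95.4244%

95.4244%


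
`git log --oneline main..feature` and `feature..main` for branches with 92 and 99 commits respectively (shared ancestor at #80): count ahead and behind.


Common ancestor: commit #80
feature commits after divergence: 92 - 80 = 12
main commits after divergence: 99 - 80 = 19
feature is 12 commits ahead of main
main is 19 commits ahead of feature

feature ahead: 12, main ahead: 19


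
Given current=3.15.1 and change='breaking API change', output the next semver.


Current: 3.15.1
Change category: 'breaking API change' → major bump
SemVer rule: major bump → increment MAJOR, reset MINOR and PATCH to 0
New: 4.0.0

4.0.0


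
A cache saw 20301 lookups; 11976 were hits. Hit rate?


Formula: hit rate = hits / (hits + misses) * 100
hit rate = 11976 / (11976 + 8325) * 100
hit rate = 11976 / 20301 * 100
hit rate = 58.99%

58.99%


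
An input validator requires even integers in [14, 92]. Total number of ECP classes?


Constraint: even integers in [14, 92]
Class 1: x < 14 — out-of-range invalid
Class 2: x in [14,92] but odd — wrong type invalid
Class 3: x in [14,92] and even — valid
Class 4: x > 92 — out-of-range invalid
Total equivalence classes: 4

4 equivalence classes


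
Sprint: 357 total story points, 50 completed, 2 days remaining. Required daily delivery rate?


Formula: Required rate = Remaining points / Days left
Remaining = 357 - 50 = 307 points
Required rate = 307 / 2 = 153.5 points/day

153.5 points/day


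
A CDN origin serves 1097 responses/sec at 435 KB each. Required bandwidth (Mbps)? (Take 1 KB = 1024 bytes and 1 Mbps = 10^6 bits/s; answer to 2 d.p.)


Formula: Mbps = payload_bytes * RPS * 8 / 1e6
Payload per request = 435 KB = 435 * 1024 = 445440 bytes
Total bytes/sec = 445440 * 1097 = 488647680
Total bits/sec = 488647680 * 8 = 3909181440
Mbps = 3909181440 / 1e6 = 3909.18

3909.18 Mbps


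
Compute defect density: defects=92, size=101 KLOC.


Defect density = defects / KLOC
Defect density = 92 / 101
Defect density = 0.911 defects/KLOC

0.911 defects/KLOC


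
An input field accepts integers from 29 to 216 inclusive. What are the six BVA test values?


Range: [29, 216]
Boundaries: just below min, min, min+1, max-1, max, just above max
Values: [28, 29, 30, 215, 216, 217]

[28, 29, 30, 215, 216, 217]


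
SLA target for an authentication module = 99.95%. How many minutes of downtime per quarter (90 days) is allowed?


Formula: allowed downtime = period * (100 - SLA) / 100
Period (quarter (90 days)) = 129600 minutes
Unavailability fraction = (100 - 99.95) / 100
Allowed downtime = 129600 * (100 - 99.95) / 100
Allowed downtime = 64.8 minutes

64.8 minutes


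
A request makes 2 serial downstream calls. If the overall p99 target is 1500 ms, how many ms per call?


Formula: per_stage = total_budget / stages
per_stage = 1500 / 2
per_stage = 750.0 ms

750.0 ms


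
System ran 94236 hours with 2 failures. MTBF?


Formula: MTBF = Total operating time / Number of failures
MTBF = 94236 / 2
MTBF = 47118.0 hours

47118.0 hours


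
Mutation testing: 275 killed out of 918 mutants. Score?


Mutation score = killed / total * 100
Mutation score = 275 / 918 * 100
Mutation score = 29.96%

29.96%


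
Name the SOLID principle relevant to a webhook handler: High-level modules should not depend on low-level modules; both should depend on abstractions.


This describes the Dependency Inversion Principle (DIP)

Dependency Inversion Principle (DIP)


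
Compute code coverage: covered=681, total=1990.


Coverage = covered / total * 100
Coverage = 681 / 1990 * 100
Coverage = 34.22%

34.22%


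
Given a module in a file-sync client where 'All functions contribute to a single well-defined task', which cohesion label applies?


Reasoning: Best: single purpose
Type: Functional cohesion

Functional cohesion


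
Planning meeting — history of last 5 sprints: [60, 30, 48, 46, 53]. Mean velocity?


Formula: Avg velocity = Total points / Number of sprints
Points: [60, 30, 48, 46, 53]
Sum = 60 + 30 + 48 + 46 + 53 = 237
Avg velocity = 237 / 5 = 47.4 points/sprint

47.4 points/sprint


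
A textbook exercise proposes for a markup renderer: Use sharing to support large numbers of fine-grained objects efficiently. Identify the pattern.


This matches the Flyweight pattern

Flyweight


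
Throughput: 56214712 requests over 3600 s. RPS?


Formula: throughput = requests / seconds
throughput = 56214712 / 3600
throughput = 15615.2 requests/second

15615.2 requests/second


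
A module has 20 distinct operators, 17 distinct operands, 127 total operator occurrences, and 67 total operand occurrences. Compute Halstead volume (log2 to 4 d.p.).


Formula: V = N * log2(η), where N = N1 + N2 and η = η1 + η2
η = 20 + 17 = 37
N = 127 + 67 = 194
log2(37) ≈ 5.2095
V = 194 * 5.2095 = 1010.64

1010.64


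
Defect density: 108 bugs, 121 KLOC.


Defect density = defects / KLOC
Defect density = 108 / 121
Defect density = 0.893 defects/KLOC

0.893 defects/KLOC


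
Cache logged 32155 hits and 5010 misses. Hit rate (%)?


Formula: hit rate = hits / (hits + misses) * 100
hit rate = 32155 / (32155 + 5010) * 100
hit rate = 32155 / 37165 * 100
hit rate = 86.52%

86.52%


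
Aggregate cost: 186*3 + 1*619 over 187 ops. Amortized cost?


Formula: Amortized cost = Total cost / Operations
Total cost = (186 * 3) + (1 * 619)
Total cost = 558 + 619 = 1177
Amortized = 1177 / 187 = 6.2941

6.2941


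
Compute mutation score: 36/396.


Mutation score = killed / total * 100
Mutation score = 36 / 396 * 100
Mutation score = 9.09%

9.09%


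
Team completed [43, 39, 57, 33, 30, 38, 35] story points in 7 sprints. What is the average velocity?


Formula: Avg velocity = Total points / Number of sprints
Points: [43, 39, 57, 33, 30, 38, 35]
Sum = 43 + 39 + 57 + 33 + 30 + 38 + 35 = 275
Avg velocity = 275 / 7 = 39.29 points/sprint

39.29 points/sprint


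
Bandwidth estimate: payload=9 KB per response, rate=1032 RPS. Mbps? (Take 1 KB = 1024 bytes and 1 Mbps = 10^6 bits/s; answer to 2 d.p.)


Formula: Mbps = payload_bytes * RPS * 8 / 1e6
Payload per request = 9 KB = 9 * 1024 = 9216 bytes
Total bytes/sec = 9216 * 1032 = 9510912
Total bits/sec = 9510912 * 8 = 76087296
Mbps = 76087296 / 1e6 = 76.09

76.09 Mbps


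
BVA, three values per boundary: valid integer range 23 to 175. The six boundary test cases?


Range: [23, 175]
Boundaries: just below min, min, min+1, max-1, max, just above max
Values: [22, 23, 24, 174, 175, 176]

[22, 23, 24, 174, 175, 176]


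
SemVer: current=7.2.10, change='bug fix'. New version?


Current: 7.2.10
Change category: 'bug fix' → patch bump
SemVer rule: patch bump → increment PATCH (MAJOR and MINOR unchanged)
New: 7.2.11

7.2.11


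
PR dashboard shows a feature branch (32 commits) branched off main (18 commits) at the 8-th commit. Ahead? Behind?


Common ancestor: commit #8
feature commits after divergence: 32 - 8 = 24
main commits after divergence: 18 - 8 = 10
feature is 24 commits ahead of main
main is 10 commits ahead of feature

feature ahead: 24, main ahead: 10


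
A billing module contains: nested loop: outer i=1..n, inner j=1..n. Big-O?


Reasoning: n iterations times n iterations
Complexity: O(n^2)

O(n^2)


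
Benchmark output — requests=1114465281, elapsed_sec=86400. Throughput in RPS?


Formula: throughput = requests / seconds
throughput = 1114465281 / 86400
throughput = 12898.9 requests/second

12898.9 requests/second


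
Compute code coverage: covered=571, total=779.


Coverage = covered / total * 100
Coverage = 571 / 779 * 100
Coverage = 73.3%

73.3%


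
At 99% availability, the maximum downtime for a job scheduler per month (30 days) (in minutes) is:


Formula: allowed downtime = period * (100 - SLA) / 100
Period (month (30 days)) = 43200 minutes
Unavailability fraction = (100 - 99.0) / 100
Allowed downtime = 43200 * (100 - 99.0) / 100
Allowed downtime = 432.0 minutes

432.0 minutes


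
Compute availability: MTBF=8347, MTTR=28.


Availability = MTBF / (MTBF + MTTR)
Availability = 8347 / (8347 + 28)
Availability = 8347 / 8375
Availability = 99.6657%

99.6657%


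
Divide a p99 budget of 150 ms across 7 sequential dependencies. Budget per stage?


Formula: per_stage = total_budget / stages
per_stage = 150 / 7
per_stage = 21.43 ms

21.43 ms


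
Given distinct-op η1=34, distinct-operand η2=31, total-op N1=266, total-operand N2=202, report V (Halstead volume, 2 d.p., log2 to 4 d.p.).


Formula: V = N * log2(η), where N = N1 + N2 and η = η1 + η2
η = 34 + 31 = 65
N = 266 + 202 = 468
log2(65) ≈ 6.0224
V = 468 * 6.0224 = 2818.48

2818.48


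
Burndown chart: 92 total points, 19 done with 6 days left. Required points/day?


Formula: Required rate = Remaining points / Days left
Remaining = 92 - 19 = 73 points
Required rate = 73 / 6 = 12.17 points/day

12.17 points/day


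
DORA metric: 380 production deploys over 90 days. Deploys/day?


Formula: deployments per day = releases / days
= 380 / 90
= 4.222 deploys/day
(equivalently, 29.56 deploys/week)

4.222 deploys/day


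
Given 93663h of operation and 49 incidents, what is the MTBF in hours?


Formula: MTBF = Total operating time / Number of failures
MTBF = 93663 / 49
MTBF = 1911.49 hours

1911.49 hours


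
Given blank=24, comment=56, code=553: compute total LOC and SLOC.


Total LOC = blank + comment + code
Total LOC = 24 + 56 + 553 = 633
SLOC (source only) = code = 553

Total LOC: 633, SLOC: 553


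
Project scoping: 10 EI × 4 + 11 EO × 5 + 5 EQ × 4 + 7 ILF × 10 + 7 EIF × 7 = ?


UFP = EI*4 + EO*5 + EQ*4 + ILF*10 + EIF*7
UFP = 10*4 + 11*5 + 5*4 + 7*10 + 7*7
UFP = 40 + 55 + 20 + 70 + 49
UFP = 234

234


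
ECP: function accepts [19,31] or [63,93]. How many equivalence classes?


Valid ranges: [19,31] and [63,93]
Class 1: x < 19 — invalid
Class 2: 19 ≤ x ≤ 31 — valid
Class 3: 31 < x < 63 — invalid (gap between ranges)
Class 4: 63 ≤ x ≤ 93 — valid
Class 5: x > 93 — invalid
Total equivalence classes: 5

5 equivalence classes


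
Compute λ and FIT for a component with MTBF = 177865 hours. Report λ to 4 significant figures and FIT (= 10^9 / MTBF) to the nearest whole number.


Formula: λ = 1 / MTBF; FIT = λ × 1e9 = 1e9 / MTBF
λ = 1 / 177865 ≈ 5.622e-06 failures/hour
FIT = 1e9 / 177865 ≈ 5622 failures per 1e9 hours (nearest whole number)

λ = 5.622e-06 /h, FIT = 5622


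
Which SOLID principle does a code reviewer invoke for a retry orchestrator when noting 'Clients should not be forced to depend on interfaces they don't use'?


This describes the Interface Segregation Principle (ISP)

Interface Segregation Principle (ISP)


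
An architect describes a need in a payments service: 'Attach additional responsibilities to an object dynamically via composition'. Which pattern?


This matches the Decorator pattern

Decorator


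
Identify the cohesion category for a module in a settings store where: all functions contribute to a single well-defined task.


Reasoning: Best: single purpose
Type: Functional cohesion

Functional cohesion


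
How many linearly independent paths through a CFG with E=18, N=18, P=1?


Formula: V(G) = E - N + 2P
V(G) = 18 - 18 + 2*1
V(G) = 0 + 2
V(G) = 2

2


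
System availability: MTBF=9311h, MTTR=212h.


Availability = MTBF / (MTBF + MTTR)
Availability = 9311 / (9311 + 212)
Availability = 9311 / 9523
Availability = 97.7738%

97.7738%


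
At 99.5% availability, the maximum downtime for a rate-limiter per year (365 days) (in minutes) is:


Formula: allowed downtime = period * (100 - SLA) / 100
Period (year (365 days)) = 525600 minutes
Unavailability fraction = (100 - 99.5) / 100
Allowed downtime = 525600 * (100 - 99.5) / 100
Allowed downtime = 2628.0 minutes

2628.0 minutes


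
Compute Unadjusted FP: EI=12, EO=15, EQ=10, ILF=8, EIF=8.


UFP = EI*4 + EO*5 + EQ*4 + ILF*10 + EIF*7
UFP = 12*4 + 15*5 + 10*4 + 8*10 + 8*7
UFP = 48 + 75 + 40 + 80 + 56
UFP = 299

299


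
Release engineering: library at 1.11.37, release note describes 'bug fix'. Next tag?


Current: 1.11.37
Change category: 'bug fix' → patch bump
SemVer rule: patch bump → increment PATCH (MAJOR and MINOR unchanged)
New: 1.11.38

1.11.38


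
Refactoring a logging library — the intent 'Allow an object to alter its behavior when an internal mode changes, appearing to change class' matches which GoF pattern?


This matches the State pattern

State


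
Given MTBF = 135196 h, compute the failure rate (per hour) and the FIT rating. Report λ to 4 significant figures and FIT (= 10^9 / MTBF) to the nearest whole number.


Formula: λ = 1 / MTBF; FIT = λ × 1e9 = 1e9 / MTBF
λ = 1 / 135196 ≈ 7.397e-06 failures/hour
FIT = 1e9 / 135196 ≈ 7397 failures per 1e9 hours (nearest whole number)

λ = 7.397e-06 /h, FIT = 7397


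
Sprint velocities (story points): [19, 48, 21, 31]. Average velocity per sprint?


Formula: Avg velocity = Total points / Number of sprints
Points: [19, 48, 21, 31]
Sum = 19 + 48 + 21 + 31 = 119
Avg velocity = 119 / 4 = 29.75 points/sprint

29.75 points/sprint


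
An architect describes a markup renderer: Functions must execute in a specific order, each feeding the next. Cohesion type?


Reasoning: Output of one is input to next
Type: Sequential cohesion

Sequential cohesion


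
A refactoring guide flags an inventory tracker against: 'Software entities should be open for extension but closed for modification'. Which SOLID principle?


This describes the Open/Closed Principle (OCP)

Open/Closed Principle (OCP)


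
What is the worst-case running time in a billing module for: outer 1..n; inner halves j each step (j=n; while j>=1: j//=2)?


Reasoning: n times log n
Complexity: O(n log n)

O(n log n)


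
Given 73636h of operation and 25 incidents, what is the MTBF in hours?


Formula: MTBF = Total operating time / Number of failures
MTBF = 73636 / 25
MTBF = 2945.44 hours

2945.44 hours


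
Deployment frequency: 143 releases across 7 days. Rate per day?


Formula: deployments per day = releases / days
= 143 / 7
= 20.429 deploys/day
(equivalently, 143.0 deploys/week)

20.429 deploys/day


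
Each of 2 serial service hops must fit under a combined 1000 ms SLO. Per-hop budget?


Formula: per_stage = total_budget / stages
per_stage = 1000 / 2
per_stage = 500.0 ms

500.0 ms


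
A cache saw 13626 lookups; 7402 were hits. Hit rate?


Formula: hit rate = hits / (hits + misses) * 100
hit rate = 7402 / (7402 + 6224) * 100
hit rate = 7402 / 13626 * 100
hit rate = 54.32%

54.32%


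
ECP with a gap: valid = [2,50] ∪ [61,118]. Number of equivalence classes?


Valid ranges: [2,50] and [61,118]
Class 1: x < 2 — invalid
Class 2: 2 ≤ x ≤ 50 — valid
Class 3: 50 < x < 61 — invalid (gap between ranges)
Class 4: 61 ≤ x ≤ 118 — valid
Class 5: x > 118 — invalid
Total equivalence classes: 5

5 equivalence classes


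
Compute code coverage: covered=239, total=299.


Coverage = covered / total * 100
Coverage = 239 / 299 * 100
Coverage = 79.93%

79.93%


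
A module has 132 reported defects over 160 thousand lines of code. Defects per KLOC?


Defect density = defects / KLOC
Defect density = 132 / 160
Defect density = 0.825 defects/KLOC

0.825 defects/KLOC


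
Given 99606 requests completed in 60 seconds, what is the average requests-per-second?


Formula: throughput = requests / seconds
throughput = 99606 / 60
throughput = 1660.1 requests/second

1660.1 requests/second


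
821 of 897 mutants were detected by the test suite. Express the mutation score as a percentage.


Mutation score = killed / total * 100
Mutation score = 821 / 897 * 100
Mutation score = 91.53%

91.53%


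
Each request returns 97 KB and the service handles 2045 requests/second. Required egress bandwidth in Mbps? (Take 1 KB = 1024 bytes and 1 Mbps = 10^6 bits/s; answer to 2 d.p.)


Formula: Mbps = payload_bytes * RPS * 8 / 1e6
Payload per request = 97 KB = 97 * 1024 = 99328 bytes
Total bytes/sec = 99328 * 2045 = 203125760
Total bits/sec = 203125760 * 8 = 1625006080
Mbps = 1625006080 / 1e6 = 1625.01

1625.01 Mbps


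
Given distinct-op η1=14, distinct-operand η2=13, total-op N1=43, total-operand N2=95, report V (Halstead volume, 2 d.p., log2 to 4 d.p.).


Formula: V = N * log2(η), where N = N1 + N2 and η = η1 + η2
η = 14 + 13 = 27
N = 43 + 95 = 138
log2(27) ≈ 4.7549
V = 138 * 4.7549 = 656.18

656.18


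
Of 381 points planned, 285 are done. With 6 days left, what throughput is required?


Formula: Required rate = Remaining points / Days left
Remaining = 381 - 285 = 96 points
Required rate = 96 / 6 = 16.0 points/day

16.0 points/day


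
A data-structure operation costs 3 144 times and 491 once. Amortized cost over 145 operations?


Formula: Amortized cost = Total cost / Operations
Total cost = (144 * 3) + (1 * 491)
Total cost = 432 + 491 = 923
Amortized = 923 / 145 = 6.3655

6.3655


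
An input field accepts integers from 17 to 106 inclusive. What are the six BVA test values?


Range: [17, 106]
Boundaries: just below min, min, min+1, max-1, max, just above max
Values: [16, 17, 18, 105, 106, 107]

[16, 17, 18, 105, 106, 107]


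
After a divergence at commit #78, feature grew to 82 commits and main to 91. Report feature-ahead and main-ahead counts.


Common ancestor: commit #78
feature commits after divergence: 82 - 78 = 4
main commits after divergence: 91 - 78 = 13
feature is 4 commits ahead of main
main is 13 commits ahead of feature

feature ahead: 4, main ahead: 13


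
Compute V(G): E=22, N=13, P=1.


Formula: V(G) = E - N + 2P
V(G) = 22 - 13 + 2*1
V(G) = 9 + 2
V(G) = 11

11


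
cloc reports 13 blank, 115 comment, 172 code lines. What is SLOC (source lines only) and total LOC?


Total LOC = blank + comment + code
Total LOC = 13 + 115 + 172 = 300
SLOC (source only) = code = 172

Total LOC: 300, SLOC: 172


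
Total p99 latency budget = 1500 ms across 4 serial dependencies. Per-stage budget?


Formula: per_stage = total_budget / stages
per_stage = 1500 / 4
per_stage = 375.0 ms

375.0 ms


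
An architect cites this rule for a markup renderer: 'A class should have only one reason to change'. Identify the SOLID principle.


This describes the Single Responsibility Principle (SRP)

Single Responsibility Principle (SRP)


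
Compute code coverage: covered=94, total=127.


Coverage = covered / total * 100
Coverage = 94 / 127 * 100
Coverage = 74.02%

74.02%


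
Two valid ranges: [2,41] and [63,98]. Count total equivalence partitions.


Valid ranges: [2,41] and [63,98]
Class 1: x < 2 — invalid
Class 2: 2 ≤ x ≤ 41 — valid
Class 3: 41 < x < 63 — invalid (gap between ranges)
Class 4: 63 ≤ x ≤ 98 — valid
Class 5: x > 98 — invalid
Total equivalence classes: 5

5 equivalence classes


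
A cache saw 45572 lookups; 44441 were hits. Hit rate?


Formula: hit rate = hits / (hits + misses) * 100
hit rate = 44441 / (44441 + 1131) * 100
hit rate = 44441 / 45572 * 100
hit rate = 97.52%

97.52%


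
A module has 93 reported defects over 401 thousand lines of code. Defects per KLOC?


Defect density = defects / KLOC
Defect density = 93 / 401
Defect density = 0.232 defects/KLOC

0.232 defects/KLOC


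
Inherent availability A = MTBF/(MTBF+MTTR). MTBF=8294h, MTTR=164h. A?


Availability = MTBF / (MTBF + MTTR)
Availability = 8294 / (8294 + 164)
Availability = 8294 / 8458
Availability = 98.061%

98.061%


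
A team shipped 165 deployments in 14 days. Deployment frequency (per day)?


Formula: deployments per day = releases / days
= 165 / 14
= 11.786 deploys/day
(equivalently, 82.5 deploys/week)

11.786 deploys/day


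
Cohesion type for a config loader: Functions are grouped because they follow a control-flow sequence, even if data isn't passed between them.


Reasoning: Grouped by order of execution within a routine, not by data flow
Type: Procedural cohesion

Procedural cohesion


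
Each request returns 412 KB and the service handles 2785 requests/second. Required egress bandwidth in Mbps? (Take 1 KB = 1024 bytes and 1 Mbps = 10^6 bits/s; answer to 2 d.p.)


Formula: Mbps = payload_bytes * RPS * 8 / 1e6
Payload per request = 412 KB = 412 * 1024 = 421888 bytes
Total bytes/sec = 421888 * 2785 = 1174958080
Total bits/sec = 1174958080 * 8 = 9399664640
Mbps = 9399664640 / 1e6 = 9399.66

9399.66 Mbps


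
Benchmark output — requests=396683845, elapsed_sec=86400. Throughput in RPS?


Formula: throughput = requests / seconds
throughput = 396683845 / 86400
throughput = 4591.25 requests/second

4591.25 requests/second


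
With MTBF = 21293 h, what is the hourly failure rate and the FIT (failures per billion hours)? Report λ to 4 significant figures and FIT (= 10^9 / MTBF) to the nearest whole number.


Formula: λ = 1 / MTBF; FIT = λ × 1e9 = 1e9 / MTBF
λ = 1 / 21293 ≈ 4.696e-05 failures/hour
FIT = 1e9 / 21293 ≈ 46964 failures per 1e9 hours (nearest whole number)

λ = 4.696e-05 /h, FIT = 46964


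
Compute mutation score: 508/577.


Mutation score = killed / total * 100
Mutation score = 508 / 577 * 100
Mutation score = 88.04%

88.04%


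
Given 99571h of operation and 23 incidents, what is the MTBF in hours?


Formula: MTBF = Total operating time / Number of failures
MTBF = 99571 / 23
MTBF = 4329.17 hours

4329.17 hours


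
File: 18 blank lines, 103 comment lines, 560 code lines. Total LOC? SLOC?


Total LOC = blank + comment + code
Total LOC = 18 + 103 + 560 = 681
SLOC (source only) = code = 560

Total LOC: 681, SLOC: 560


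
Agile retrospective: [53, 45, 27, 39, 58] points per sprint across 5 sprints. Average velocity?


Formula: Avg velocity = Total points / Number of sprints
Points: [53, 45, 27, 39, 58]
Sum = 53 + 45 + 27 + 39 + 58 = 222
Avg velocity = 222 / 5 = 44.4 points/sprint

44.4 points/sprint


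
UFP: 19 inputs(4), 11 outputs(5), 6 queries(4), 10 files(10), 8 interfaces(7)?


UFP = EI*4 + EO*5 + EQ*4 + ILF*10 + EIF*7
UFP = 19*4 + 11*5 + 6*4 + 10*10 + 8*7
UFP = 76 + 55 + 24 + 100 + 56
UFP = 311

311


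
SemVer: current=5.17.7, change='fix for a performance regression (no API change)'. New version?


Current: 5.17.7
Change category: 'fix for a performance regression (no API change)' → patch bump
SemVer rule: patch bump → increment PATCH (MAJOR and MINOR unchanged)
New: 5.17.8

5.17.8


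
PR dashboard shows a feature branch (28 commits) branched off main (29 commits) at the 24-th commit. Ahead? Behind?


Common ancestor: commit #24
feature commits after divergence: 28 - 24 = 4
main commits after divergence: 29 - 24 = 5
feature is 4 commits ahead of main
main is 5 commits ahead of feature

feature ahead: 4, main ahead: 5


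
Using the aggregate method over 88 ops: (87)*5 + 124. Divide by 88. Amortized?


Formula: Amortized cost = Total cost / Operations
Total cost = (87 * 5) + (1 * 124)
Total cost = 435 + 124 = 559
Amortized = 559 / 88 = 6.3523

6.3523


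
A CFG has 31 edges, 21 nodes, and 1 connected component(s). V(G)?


Formula: V(G) = E - N + 2P
V(G) = 31 - 21 + 2*1
V(G) = 10 + 2
V(G) = 12

12


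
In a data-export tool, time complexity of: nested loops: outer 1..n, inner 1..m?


Reasoning: product of independent bounds
Complexity: O(n*m)

O(n*m)


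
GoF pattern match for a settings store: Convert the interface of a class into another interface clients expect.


This matches the Adapter pattern

Adapter


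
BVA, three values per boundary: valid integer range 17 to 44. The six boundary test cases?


Range: [17, 44]
Boundaries: just below min, min, min+1, max-1, max, just above max
Values: [16, 17, 18, 43, 44, 45]

[16, 17, 18, 43, 44, 45]


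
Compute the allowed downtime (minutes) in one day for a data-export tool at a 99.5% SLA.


Formula: allowed downtime = period * (100 - SLA) / 100
Period (day) = 1440 minutes
Unavailability fraction = (100 - 99.5) / 100
Allowed downtime = 1440 * (100 - 99.5) / 100
Allowed downtime = 7.2 minutes

7.2 minutes


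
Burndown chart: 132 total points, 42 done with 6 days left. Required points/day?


Formula: Required rate = Remaining points / Days left
Remaining = 132 - 42 = 90 points
Required rate = 90 / 6 = 15.0 points/day

15.0 points/day


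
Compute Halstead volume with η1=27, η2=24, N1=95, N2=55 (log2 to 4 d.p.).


Formula: V = N * log2(η), where N = N1 + N2 and η = η1 + η2
η = 27 + 24 = 51
N = 95 + 55 = 150
log2(51) ≈ 5.6724
V = 150 * 5.6724 = 850.86

850.86


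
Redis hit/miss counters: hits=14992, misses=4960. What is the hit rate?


Formula: hit rate = hits / (hits + misses) * 100
hit rate = 14992 / (14992 + 4960) * 100
hit rate = 14992 / 19952 * 100
hit rate = 75.14%

75.14%


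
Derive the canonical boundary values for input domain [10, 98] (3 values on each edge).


Range: [10, 98]
Boundaries: just below min, min, min+1, max-1, max, just above max
Values: [9, 10, 11, 97, 98, 99]

[9, 10, 11, 97, 98, 99]


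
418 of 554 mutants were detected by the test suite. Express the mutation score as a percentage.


Mutation score = killed / total * 100
Mutation score = 418 / 554 * 100
Mutation score = 75.45%

75.45%


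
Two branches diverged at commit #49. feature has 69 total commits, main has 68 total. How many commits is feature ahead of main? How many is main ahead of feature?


Common ancestor: commit #49
feature commits after divergence: 69 - 49 = 20
main commits after divergence: 68 - 49 = 19
feature is 20 commits ahead of main
main is 19 commits ahead of feature

feature ahead: 20, main ahead: 19


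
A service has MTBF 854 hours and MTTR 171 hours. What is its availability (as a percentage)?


Availability = MTBF / (MTBF + MTTR)
Availability = 854 / (854 + 171)
Availability = 854 / 1025
Availability = 83.3171%

83.3171%


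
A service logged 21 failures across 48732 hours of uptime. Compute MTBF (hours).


Formula: MTBF = Total operating time / Number of failures
MTBF = 48732 / 21
MTBF = 2320.57 hours

2320.57 hours


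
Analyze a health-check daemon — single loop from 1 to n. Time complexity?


Reasoning: one pass through n items
Complexity: O(n)

O(n)


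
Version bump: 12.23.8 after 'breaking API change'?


Current: 12.23.8
Change category: 'breaking API change' → major bump
SemVer rule: major bump → increment MAJOR, reset MINOR and PATCH to 0
New: 13.0.0

13.0.0


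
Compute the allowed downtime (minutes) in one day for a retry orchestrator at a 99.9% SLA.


Formula: allowed downtime = period * (100 - SLA) / 100
Period (day) = 1440 minutes
Unavailability fraction = (100 - 99.9) / 100
Allowed downtime = 1440 * (100 - 99.9) / 100
Allowed downtime = 1.44 minutes

1.44 minutes


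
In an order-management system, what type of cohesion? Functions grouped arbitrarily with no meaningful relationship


Reasoning: Worst: random grouping
Type: Coincidental cohesion

Coincidental cohesion


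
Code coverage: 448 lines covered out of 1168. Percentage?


Coverage = covered / total * 100
Coverage = 448 / 1168 * 100
Coverage = 38.36%

38.36%


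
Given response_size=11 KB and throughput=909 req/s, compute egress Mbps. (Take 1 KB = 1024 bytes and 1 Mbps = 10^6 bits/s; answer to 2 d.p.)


Formula: Mbps = payload_bytes * RPS * 8 / 1e6
Payload per request = 11 KB = 11 * 1024 = 11264 bytes
Total bytes/sec = 11264 * 909 = 10238976
Total bits/sec = 10238976 * 8 = 81911808
Mbps = 81911808 / 1e6 = 81.91

81.91 Mbps


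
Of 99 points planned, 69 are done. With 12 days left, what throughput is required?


Formula: Required rate = Remaining points / Days left
Remaining = 99 - 69 = 30 points
Required rate = 30 / 12 = 2.5 points/day

2.5 points/day


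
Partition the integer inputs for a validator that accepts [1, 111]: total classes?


Valid range: [1, 111]
Class 1: x < 1 — invalid
Class 2: 1 ≤ x ≤ 111 — valid
Class 3: x > 111 — invalid
Total equivalence classes: 3

3 equivalence classes


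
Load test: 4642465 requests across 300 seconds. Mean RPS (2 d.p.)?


Formula: throughput = requests / seconds
throughput = 4642465 / 300
throughput = 15474.88 requests/second

15474.88 requests/second


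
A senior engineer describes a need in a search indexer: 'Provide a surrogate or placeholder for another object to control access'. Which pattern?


This matches the Proxy pattern

Proxy


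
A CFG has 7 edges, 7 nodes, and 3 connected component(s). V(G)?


Formula: V(G) = E - N + 2P
V(G) = 7 - 7 + 2*3
V(G) = 0 + 6
V(G) = 6

6


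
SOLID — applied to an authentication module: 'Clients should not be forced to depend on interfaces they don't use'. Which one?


This describes the Interface Segregation Principle (ISP)

Interface Segregation Principle (ISP)


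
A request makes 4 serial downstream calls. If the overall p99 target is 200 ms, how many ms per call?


Formula: per_stage = total_budget / stages
per_stage = 200 / 4
per_stage = 50.0 ms

50.0 ms


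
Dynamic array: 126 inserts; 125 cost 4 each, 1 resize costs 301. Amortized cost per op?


Formula: Amortized cost = Total cost / Operations
Total cost = (125 * 4) + (1 * 301)
Total cost = 500 + 301 = 801
Amortized = 801 / 126 = 6.3571

6.3571


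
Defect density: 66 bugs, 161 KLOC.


Defect density = defects / KLOC
Defect density = 66 / 161
Defect density = 0.41 defects/KLOC

0.41 defects/KLOC


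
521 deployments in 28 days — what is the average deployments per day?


Formula: deployments per day = releases / days
= 521 / 28
= 18.607 deploys/day
(equivalently, 130.25 deploys/week)

18.607 deploys/day


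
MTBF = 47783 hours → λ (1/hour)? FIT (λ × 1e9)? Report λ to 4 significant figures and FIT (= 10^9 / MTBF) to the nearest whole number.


Formula: λ = 1 / MTBF; FIT = λ × 1e9 = 1e9 / MTBF
λ = 1 / 47783 ≈ 2.093e-05 failures/hour
FIT = 1e9 / 47783 ≈ 20928 failures per 1e9 hours (nearest whole number)

λ = 2.093e-05 /h, FIT = 20928


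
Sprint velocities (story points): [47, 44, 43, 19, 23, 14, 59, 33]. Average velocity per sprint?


Formula: Avg velocity = Total points / Number of sprints
Points: [47, 44, 43, 19, 23, 14, 59, 33]
Sum = 47 + 44 + 43 + 19 + 23 + 14 + 59 + 33 = 282
Avg velocity = 282 / 8 = 35.25 points/sprint

35.25 points/sprint
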